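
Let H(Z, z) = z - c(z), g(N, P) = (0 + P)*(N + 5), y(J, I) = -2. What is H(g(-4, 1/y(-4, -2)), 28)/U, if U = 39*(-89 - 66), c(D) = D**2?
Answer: 252/2015 ≈ 0.12506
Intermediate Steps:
g(N, P) = P*(5 + N)
H(Z, z) = z - z**2
U = -6045 (U = 39*(-155) = -6045)
H(g(-4, 1/y(-4, -2)), 28)/U = (28*(1 - 1*28))/(-6045) = (28*(1 - 28))*(-1/6045) = (28*(-27))*(-1/6045) = -756*(-1/6045) = 252/2015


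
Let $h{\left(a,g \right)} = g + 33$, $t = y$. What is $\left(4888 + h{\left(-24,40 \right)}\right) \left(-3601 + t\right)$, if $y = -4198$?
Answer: $-38690839$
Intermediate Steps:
$t = -4198$
$h{\left(a,g \right)} = 33 + g$
$\left(4888 + h{\left(-24,40 \right)}\right) \left(-3601 + t\right) = \left(4888 + \left(33 + 40\right)\right) \left(-3601 - 4198\right) = \left(4888 + 73\right) \left(-7799\right) = 4961 \left(-7799\right) = -38690839$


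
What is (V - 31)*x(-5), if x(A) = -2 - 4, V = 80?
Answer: -294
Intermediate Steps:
x(A) = -6
(V - 31)*x(-5) = (80 - 31)*(-6) = 49*(-6) = -294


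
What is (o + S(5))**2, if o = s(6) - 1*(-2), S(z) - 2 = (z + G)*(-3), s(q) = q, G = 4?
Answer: 289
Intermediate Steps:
S(z) = -10 - 3*z (S(z) = 2 + (z + 4)*(-3) = 2 + (4 + z)*(-3) = 2 + (-12 - 3*z) = -10 - 3*z)
o = 8 (o = 6 - 1*(-2) = 6 + 2 = 8)
(o + S(5))**2 = (8 + (-10 - 3*5))**2 = (8 + (-10 - 15))**2 = (8 - 25)**2 = (-17)**2 = 289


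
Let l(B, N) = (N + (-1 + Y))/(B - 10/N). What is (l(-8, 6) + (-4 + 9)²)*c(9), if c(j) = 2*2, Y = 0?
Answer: 2840/29 ≈ 97.931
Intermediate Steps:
c(j) = 4
l(B, N) = (-1 + N)/(B - 10/N) (l(B, N) = (N + (-1 + 0))/(B - 10/N) = (N - 1)/(B - 10/N) = (-1 + N)/(B - 10/N))
(l(-8, 6) + (-4 + 9)²)*c(9) = (6*(-1 + 6)/(-10 - 8*6) + (-4 + 9)²)*4 = (6*5/(-10 - 48) + 5²)*4 = (6*5/(-58) + 25)*4 = (6*(-1/58)*5 + 25)*4 = (-15/29 + 25)*4 = (710/29)*4 = 2840/29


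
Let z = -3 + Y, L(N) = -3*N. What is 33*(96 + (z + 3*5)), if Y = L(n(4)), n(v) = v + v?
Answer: 2772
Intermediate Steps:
n(v) = 2*v
Y = -24 (Y = -6*4 = -3*8 = -24)
z = -27 (z = -3 - 24 = -27)
33*(96 + (z + 3*5)) = 33*(96 + (-27 + 3*5)) = 33*(96 + (-27 + 15)) = 33*(96 - 12) = 33*84 = 2772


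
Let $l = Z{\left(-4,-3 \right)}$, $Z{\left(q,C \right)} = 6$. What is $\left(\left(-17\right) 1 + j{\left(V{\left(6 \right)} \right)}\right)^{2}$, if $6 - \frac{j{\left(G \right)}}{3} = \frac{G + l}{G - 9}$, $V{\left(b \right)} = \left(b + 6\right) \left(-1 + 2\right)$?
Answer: $289$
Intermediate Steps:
$l = 6$
$V{\left(b \right)} = 6 + b$ ($V{\left(b \right)} = \left(6 + b\right) 1 = 6 + b$)
$j{\left(G \right)} = 18 - \frac{3 \left(6 + G\right)}{-9 + G}$ ($j{\left(G \right)} = 18 - 3 \frac{G + 6}{G - 9} = 18 - 3 \frac{6 + G}{-9 + G} = 18 - \frac{3 \left(6 + G\right)}{-9 + G}$)
$\left(\left(-17\right) 1 + j{\left(V{\left(6 \right)} \right)}\right)^{2} = \left(\left(-17\right) 1 + \frac{15 \left(-12 + \left(6 + 6\right)\right)}{-9 + \left(6 + 6\right)}\right)^{2} = \left(-17 + \frac{15 \left(-12 + 12\right)}{-9 + 12}\right)^{2} = \left(-17 + 15 \cdot \frac{1}{3} \cdot 0\right)^{2} = \left(-17 + 0\right)^{2} = \left(-17\right)^{2} = 289$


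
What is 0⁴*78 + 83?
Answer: 83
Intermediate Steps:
0⁴*78 + 83 = 0*78 + 83 = 0 + 83 = 83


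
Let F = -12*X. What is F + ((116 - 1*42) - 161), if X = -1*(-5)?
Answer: -147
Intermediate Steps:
X = 5
F = -60 (F = -12*5 = -60)
F + ((116 - 1*42) - 161) = -60 + ((116 - 1*42) - 161) = -60 + ((116 - 42) - 161) = -60 + (74 - 161) = -60 - 87 = -147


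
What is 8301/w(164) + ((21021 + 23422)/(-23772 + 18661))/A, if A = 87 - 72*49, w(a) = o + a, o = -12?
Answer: 7684001873/140695608 ≈ 54.614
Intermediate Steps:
w(a) = -12 + a
A = -3441 (A = 87 - 3528 = -3441)
8301/w(164) + ((21021 + 23422)/(-23772 + 18661))/A = 8301/(-12 + 164) + ((21021 + 23422)/(-23772 + 18661))/(-3441) = 8301/152 + (44443/(-5111))*(-1/3441) = 8301*(1/152) + (44443*(-1/5111))*(-1/3441) = 8301/152 - 44443/5111*(-1/3441) = 8301/152 + 44443/17586951 = 7684001873/140695608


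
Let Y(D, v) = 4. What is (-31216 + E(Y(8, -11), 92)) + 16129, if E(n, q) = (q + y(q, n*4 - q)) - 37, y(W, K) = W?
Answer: -14940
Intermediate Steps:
E(n, q) = -37 + 2*q (E(n, q) = (q + q) - 37 = 2*q - 37 = -37 + 2*q)
(-31216 + E(Y(8, -11), 92)) + 16129 = (-31216 + (-37 + 2*92)) + 16129 = (-31216 + (-37 + 184)) + 16129 = (-31216 + 147) + 16129 = -31069 + 16129 = -14940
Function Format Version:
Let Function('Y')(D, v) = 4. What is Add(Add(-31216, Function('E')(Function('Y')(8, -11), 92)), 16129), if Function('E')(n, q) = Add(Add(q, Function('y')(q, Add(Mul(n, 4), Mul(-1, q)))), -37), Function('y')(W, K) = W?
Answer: -14940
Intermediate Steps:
Function('E')(n, q) = Add(-37, Mul(2, q)) (Function('E')(n, q) = Add(Add(q, q), -37) = Add(Mul(2, q), -37) = Add(-37, Mul(2, q)))
Add(Add(-31216, Function('E')(Function('Y')(8, -11), 92)), 16129) = Add(Add(-31216, Add(-37, Mul(2, 92))), 16129) = Add(Add(-31216, Add(-37, 184)), 16129) = Add(Add(-31216, 147), 16129) = Add(-31069, 16129) = -14940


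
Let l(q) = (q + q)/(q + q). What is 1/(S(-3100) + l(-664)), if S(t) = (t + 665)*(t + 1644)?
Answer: 1/3545361 ≈ 2.8206e-7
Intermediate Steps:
l(q) = 1 (l(q) = (2*q)/((2*q)) = (2*q)*(1/(2*q)) = 1)
S(t) = (665 + t)*(1644 + t)
1/(S(-3100) + l(-664)) = 1/((1093260 + (-3100)**2 + 2309*(-3100)) + 1) = 1/((1093260 + 9610000 - 7157900) + 1) = 1/(3545360 + 1) = 1/3545361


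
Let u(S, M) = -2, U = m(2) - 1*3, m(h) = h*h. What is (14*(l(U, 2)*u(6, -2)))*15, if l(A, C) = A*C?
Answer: -840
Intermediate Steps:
m(h) = h²
U = 1 (U = 2² - 1*3 = 4 - 3 = 1)
(14*(l(U, 2)*u(6, -2)))*15 = (14*((1*2)*(-2)))*15 = (14*(2*(-2)))*15 = (14*(-4))*15 = -56*15 = -840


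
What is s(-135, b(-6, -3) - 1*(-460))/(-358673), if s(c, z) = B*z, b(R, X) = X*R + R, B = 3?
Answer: -1416/358673 ≈ -0.0039479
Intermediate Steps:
b(R, X) = R + R*X (b(R, X) = R*X + R = R + R*X)
s(c, z) = 3*z
s(-135, b(-6, -3) - 1*(-460))/(-358673) = (3*(-6*(1 - 3) - 1*(-460)))/(-358673) = (3*(-6*(-2) + 460))*(-1/358673) = (3*(12 + 460))*(-1/358673) = (3*472)*(-1/358673) = 1416*(-1/358673) = -1416/358673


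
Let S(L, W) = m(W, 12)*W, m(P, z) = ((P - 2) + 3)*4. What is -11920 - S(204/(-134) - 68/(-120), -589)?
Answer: -1397248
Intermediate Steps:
m(P, z) = 4 + 4*P (m(P, z) = ((-2 + P) + 3)*4 = (1 + P)*4 = 4 + 4*P)
S(L, W) = W*(4 + 4*W) (S(L, W) = (4 + 4*W)*W = W*(4 + 4*W))
-11920 - S(204/(-134) - 68/(-120), -589) = -11920 - 4*(-589)*(1 - 589) = -11920 - 4*(-589)*(-588) = -11920 - 1*1385328 = -11920 - 1385328 = -1397248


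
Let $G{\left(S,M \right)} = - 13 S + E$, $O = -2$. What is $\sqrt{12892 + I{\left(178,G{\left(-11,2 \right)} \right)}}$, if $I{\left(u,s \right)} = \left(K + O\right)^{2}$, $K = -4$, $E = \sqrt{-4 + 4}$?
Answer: $8 \sqrt{202} \approx 113.7$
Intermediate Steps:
$E = 0$ ($E = \sqrt{0} = 0$)
$G{\left(S,M \right)} = - 13 S$ ($G{\left(S,M \right)} = - 13 S + 0 = - 13 S$)
$I{\left(u,s \right)} = 36$ ($I{\left(u,s \right)} = \left(-4 - 2\right)^{2} = \left(-6\right)^{2} = 36$)
$\sqrt{12892 + I{\left(178,G{\left(-11,2 \right)} \right)}} = \sqrt{12892 + 36} = \sqrt{12928} = 8 \sqrt{202}$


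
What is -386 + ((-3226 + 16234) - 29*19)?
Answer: 12071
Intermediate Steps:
-386 + ((-3226 + 16234) - 29*19) = -386 + (13008 - 551) = -386 + 12457 = 12071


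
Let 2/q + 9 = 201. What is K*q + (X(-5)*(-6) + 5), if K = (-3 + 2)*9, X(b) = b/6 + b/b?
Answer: 125/32 ≈ 3.9063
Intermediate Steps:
q = 1/96 (q = 2/(-9 + 201) = 2/192 = 2*(1/192) = 1/96 ≈ 0.010417)
X(b) = 1 + b/6 (X(b) = b*(⅙) + 1 = b/6 + 1 = 1 + b/6)
K = -9 (K = -1*9 = -9)
K*q + (X(-5)*(-6) + 5) = -9*1/96 + ((1 + (⅙)*(-5))*(-6) + 5) = -3/32 + ((1 - ⅚)*(-6) + 5) = -3/32 + ((⅙)*(-6) + 5) = -3/32 + (-1 + 5) = -3/32 + 4 = 125/32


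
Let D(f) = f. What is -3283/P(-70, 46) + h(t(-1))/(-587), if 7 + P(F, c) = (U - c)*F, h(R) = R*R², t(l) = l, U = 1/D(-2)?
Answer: -274839/272368 ≈ -1.0091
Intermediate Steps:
U = -½ (U = 1/(-2) = -½ ≈ -0.50000)
h(R) = R³
P(F, c) = -7 + F*(-½ - c) (P(F, c) = -7 + (-½ - c)*F = -7 + F*(-½ - c))
-3283/P(-70, 46) + h(t(-1))/(-587) = -3283/(-7 - ½*(-70) - 1*(-70)*46) + (-1)³/(-587) = -3283/(-7 + 35 + 3220) - 1*(-1/587) = -3283/3248 + 1/587 = -3283*1/3248 + 1/587 = -469/464 + 1/587 = -274839/272368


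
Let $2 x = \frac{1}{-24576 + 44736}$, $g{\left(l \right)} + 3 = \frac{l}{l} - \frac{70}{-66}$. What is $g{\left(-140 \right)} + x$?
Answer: $- \frac{416629}{443520} \approx -0.93937$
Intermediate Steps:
$g{\left(l \right)} = - \frac{31}{33}$ ($g{\left(l \right)} = -3 + \left(\frac{l}{l} - \frac{70}{-66}\right) = -3 + \left(1 - - \frac{35}{33}\right) = -3 + \left(1 + \frac{35}{33}\right) = -3 + \frac{68}{33} = - \frac{31}{33}$)
$x = \frac{1}{40320}$ ($x = \frac{1}{2 \left(-24576 + 44736\right)} = \frac{1}{2 \cdot 20160} = \frac{1}{2} \cdot \frac{1}{20160} = \frac{1}{40320} \approx 2.4802 \cdot 10^{-5}$)
$g{\left(-140 \right)} + x = - \frac{31}{33} + \frac{1}{40320} = - \frac{416629}{443520}$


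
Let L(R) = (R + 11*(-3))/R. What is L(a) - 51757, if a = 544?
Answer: -28155297/544 ≈ -51756.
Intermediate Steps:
L(R) = (-33 + R)/R (L(R) = (R - 33)/R = (-33 + R)/R)
L(a) - 51757 = (-33 + 544)/544 - 51757 = (1/544)*511 - 51757 = 511/544 - 51757 = -28155297/544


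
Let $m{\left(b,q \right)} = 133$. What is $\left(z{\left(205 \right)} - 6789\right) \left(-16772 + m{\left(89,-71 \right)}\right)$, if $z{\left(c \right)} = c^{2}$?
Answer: $-586291804$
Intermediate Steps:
$\left(z{\left(205 \right)} - 6789\right) \left(-16772 + m{\left(89,-71 \right)}\right) = \left(205^{2} - 6789\right) \left(-16772 + 133\right) = \left(42025 - 6789\right) \left(-16639\right) = 35236 \left(-16639\right) = -586291804$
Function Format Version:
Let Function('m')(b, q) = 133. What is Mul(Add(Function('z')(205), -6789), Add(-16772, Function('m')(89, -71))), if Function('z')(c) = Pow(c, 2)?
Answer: -586291804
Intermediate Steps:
Mul(Add(Function('z')(205), -6789), Add(-16772, Function('m')(89, -71))) = Mul(Add(Pow(205, 2), -6789), Add(-16772, 133)) = Mul(Add(42025, -6789), -16639) = Mul(35236, -16639) = -586291804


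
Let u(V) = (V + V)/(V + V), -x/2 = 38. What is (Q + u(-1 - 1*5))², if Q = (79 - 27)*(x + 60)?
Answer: 690561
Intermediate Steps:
x = -76 (x = -2*38 = -76)
u(V) = 1 (u(V) = (2*V)/((2*V)) = (2*V)*(1/(2*V)) = 1)
Q = -832 (Q = (79 - 27)*(-76 + 60) = 52*(-16) = -832)
(Q + u(-1 - 1*5))² = (-832 + 1)² = (-831)² = 690561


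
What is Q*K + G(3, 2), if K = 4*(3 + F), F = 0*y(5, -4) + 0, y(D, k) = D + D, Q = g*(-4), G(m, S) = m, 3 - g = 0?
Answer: -141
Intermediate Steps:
g = 3 (g = 3 - 1*0 = 3 + 0 = 3)
Q = -12 (Q = 3*(-4) = -12)
y(D, k) = 2*D
F = 0 (F = 0*(2*5) + 0 = 0*10 + 0 = 0 + 0 = 0)
K = 12 (K = 4*(3 + 0) = 4*3 = 12)
Q*K + G(3, 2) = -12*12 + 3 = -144 + 3 = -141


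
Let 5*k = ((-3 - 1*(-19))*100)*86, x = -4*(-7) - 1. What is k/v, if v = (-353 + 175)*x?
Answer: -13760/2403 ≈ -5.7262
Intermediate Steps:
x = 27 (x = 28 - 1 = 27)
v = -4806 (v = (-353 + 175)*27 = -178*27 = -4806)
k = 27520 (k = (((-3 - 1*(-19))*100)*86)/5 = (((-3 + 19)*100)*86)/5 = ((16*100)*86)/5 = (1600*86)/5 = (⅕)*137600 = 27520)
k/v = 27520/(-4806) = 27520*(-1/4806) = -13760/2403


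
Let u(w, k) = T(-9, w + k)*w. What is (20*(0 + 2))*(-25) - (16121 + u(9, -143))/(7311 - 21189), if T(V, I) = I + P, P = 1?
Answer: -6931538/6939 ≈ -998.92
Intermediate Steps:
T(V, I) = 1 + I (T(V, I) = I + 1 = 1 + I)
u(w, k) = w*(1 + k + w) (u(w, k) = (1 + (w + k))*w = (1 + (k + w))*w = (1 + k + w)*w = w*(1 + k + w))
(20*(0 + 2))*(-25) - (16121 + u(9, -143))/(7311 - 21189) = (20*(0 + 2))*(-25) - (16121 + 9*(1 - 143 + 9))/(7311 - 21189) = (20*2)*(-25) - (16121 + 9*(-133))/(-13878) = 40*(-25) - (16121 - 1197)*(-1)/13878 = -1000 - 14924*(-1)/13878 = -1000 - 1*(-7462/6939) = -1000 + 7462/6939 = -6931538/6939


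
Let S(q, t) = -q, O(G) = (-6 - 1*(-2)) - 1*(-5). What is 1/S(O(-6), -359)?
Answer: -1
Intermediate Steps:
O(G) = 1 (O(G) = (-6 + 2) + 5 = -4 + 5 = 1)
1/S(O(-6), -359) = 1/(-1*1) = 1/(-1) = -1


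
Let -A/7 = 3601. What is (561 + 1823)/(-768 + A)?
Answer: -2384/25975 ≈ -0.091781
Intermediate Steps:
A = -25207 (A = -7*3601 = -25207)
(561 + 1823)/(-768 + A) = (561 + 1823)/(-768 - 25207) = 2384/(-25975) = 2384*(-1/25975) = -2384/25975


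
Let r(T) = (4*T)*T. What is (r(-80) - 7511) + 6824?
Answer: 24913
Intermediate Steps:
r(T) = 4*T²
(r(-80) - 7511) + 6824 = (4*(-80)² - 7511) + 6824 = (4*6400 - 7511) + 6824 = (25600 - 7511) + 6824 = 18089 + 6824 = 24913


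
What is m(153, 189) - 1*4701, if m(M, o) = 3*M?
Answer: -4242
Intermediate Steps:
m(153, 189) - 1*4701 = 3*153 - 1*4701 = 459 - 4701 = -4242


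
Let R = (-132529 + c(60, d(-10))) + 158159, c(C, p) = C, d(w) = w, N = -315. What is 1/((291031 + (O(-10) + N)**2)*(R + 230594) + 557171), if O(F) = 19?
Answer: 1/97041724919 ≈ 1.0305e-11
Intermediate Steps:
R = 25690 (R = (-132529 + 60) + 158159 = -132469 + 158159 = 25690)
1/((291031 + (O(-10) + N)**2)*(R + 230594) + 557171) = 1/((291031 + (19 - 315)**2)*(25690 + 230594) + 557171) = 1/((291031 + (-296)**2)*256284 + 557171) = 1/((291031 + 87616)*256284 + 557171) = 1/(378647*256284 + 557171) = 1/(97041167748 + 557171) = 1/97041724919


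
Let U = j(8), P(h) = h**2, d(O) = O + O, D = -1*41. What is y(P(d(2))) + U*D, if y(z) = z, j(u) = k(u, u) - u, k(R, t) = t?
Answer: 16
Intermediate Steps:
D = -41
d(O) = 2*O
j(u) = 0 (j(u) = u - u = 0)
U = 0
y(P(d(2))) + U*D = (2*2)**2 + 0*(-41) = 4**2 + 0 = 16 + 0 = 16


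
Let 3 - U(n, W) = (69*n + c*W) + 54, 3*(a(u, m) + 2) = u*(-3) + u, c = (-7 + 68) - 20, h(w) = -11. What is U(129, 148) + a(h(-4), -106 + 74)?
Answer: -45044/3 ≈ -15015.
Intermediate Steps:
c = 41 (c = 61 - 20 = 41)
a(u, m) = -2 - 2*u/3 (a(u, m) = -2 + (u*(-3) + u)/3 = -2 + (-3*u + u)/3 = -2 + (-2*u)/3 = -2 - 2*u/3)
U(n, W) = -51 - 69*n - 41*W (U(n, W) = 3 - ((69*n + 41*W) + 54) = 3 - ((41*W + 69*n) + 54) = 3 - (54 + 41*W + 69*n) = 3 + (-54 - 69*n - 41*W) = -51 - 69*n - 41*W)
U(129, 148) + a(h(-4), -106 + 74) = (-51 - 69*129 - 41*148) + (-2 - ⅔*(-11)) = (-51 - 8901 - 6068) + (-2 + 22/3) = -15020 + 16/3 = -45044/3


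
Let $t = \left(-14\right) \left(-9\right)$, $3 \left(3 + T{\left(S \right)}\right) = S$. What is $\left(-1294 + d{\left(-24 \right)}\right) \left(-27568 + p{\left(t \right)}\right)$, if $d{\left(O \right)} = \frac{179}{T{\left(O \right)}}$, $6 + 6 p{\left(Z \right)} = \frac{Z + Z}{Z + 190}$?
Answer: $\frac{62781312853}{1738} \approx 3.6123 \cdot 10^{7}$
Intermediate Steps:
$T{\left(S \right)} = -3 + \frac{S}{3}$
$t = 126$
$p{\left(Z \right)} = -1 + \frac{Z}{3 \left(190 + Z\right)}$ ($p{\left(Z \right)} = -1 + \frac{\left(Z + Z\right) \frac{1}{Z + 190}}{6} = -1 + \frac{2 Z \frac{1}{190 + Z}}{6} = -1 + \frac{Z}{3 \left(190 + Z\right)}$)
$d{\left(O \right)} = \frac{179}{-3 + \frac{O}{3}}$
$\left(-1294 + d{\left(-24 \right)}\right) \left(-27568 + p{\left(t \right)}\right) = \left(-1294 + \frac{537}{-9 - 24}\right) \left(-27568 + \frac{2 \left(-285 - 126\right)}{3 \left(190 + 126\right)}\right) = \left(-1294 + \frac{537}{-33}\right) \left(-27568 + \frac{2 \left(-285 - 126\right)}{3 \cdot 316}\right) = \left(-1294 + 537 \left(- \frac{1}{33}\right)\right) \left(-27568 + \frac{2}{3} \cdot \frac{1}{316} \left(-411\right)\right) = \left(-1294 - \frac{179}{11}\right) \left(-27568 - \frac{137}{158}\right) = \left(- \frac{14413}{11}\right) \left(- \frac{4355881}{158}\right) = \frac{62781312853}{1738}$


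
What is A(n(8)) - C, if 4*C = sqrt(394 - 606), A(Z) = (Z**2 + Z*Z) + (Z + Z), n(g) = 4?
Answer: 40 - I*sqrt(53)/2 ≈ 40.0 - 3.6401*I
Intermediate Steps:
A(Z) = 2*Z + 2*Z**2 (A(Z) = (Z**2 + Z**2) + 2*Z = 2*Z**2 + 2*Z = 2*Z + 2*Z**2)
C = I*sqrt(53)/2 (C = sqrt(394 - 606)/4 = sqrt(-212)/4 = (2*I*sqrt(53))/4 = I*sqrt(53)/2 ≈ 3.6401*I)
A(n(8)) - C = 2*4*(1 + 4) - I*sqrt(53)/2 = 2*4*5 - I*sqrt(53)/2 = 40 - I*sqrt(53)/2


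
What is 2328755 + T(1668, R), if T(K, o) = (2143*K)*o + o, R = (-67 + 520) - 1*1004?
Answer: -1967234520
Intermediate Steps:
R = -551 (R = 453 - 1004 = -551)
T(K, o) = o + 2143*K*o (T(K, o) = 2143*K*o + o = o + 2143*K*o)
2328755 + T(1668, R) = 2328755 - 551*(1 + 2143*1668) = 2328755 - 551*(1 + 3574524) = 2328755 - 551*3574525 = 2328755 - 1969563275 = -1967234520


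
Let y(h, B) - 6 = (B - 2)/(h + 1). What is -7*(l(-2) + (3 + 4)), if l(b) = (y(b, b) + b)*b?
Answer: 63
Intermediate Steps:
y(h, B) = 6 + (-2 + B)/(1 + h) (y(h, B) = 6 + (B - 2)/(h + 1) = 6 + (-2 + B)/(1 + h))
l(b) = b*(b + (4 + 7*b)/(1 + b)) (l(b) = ((4 + b + 6*b)/(1 + b) + b)*b = ((4 + 7*b)/(1 + b) + b)*b = (b + (4 + 7*b)/(1 + b))*b = b*(b + (4 + 7*b)/(1 + b)))
-7*(l(-2) + (3 + 4)) = -7*(-2*(4 + (-2)**2 + 8*(-2))/(1 - 2) + (3 + 4)) = -7*(-2*(4 + 4 - 16)/(-1) + 7) = -7*(-2*(-1)*(-8) + 7) = -7*(-16 + 7) = -7*(-9) = 63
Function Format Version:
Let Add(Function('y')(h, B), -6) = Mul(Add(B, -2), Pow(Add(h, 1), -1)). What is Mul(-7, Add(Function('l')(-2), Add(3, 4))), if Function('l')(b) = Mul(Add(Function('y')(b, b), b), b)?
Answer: 63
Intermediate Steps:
Function('y')(h, B) = Add(6, Mul(Pow(Add(1, h), -1), Add(-2, B))) (Function('y')(h, B) = Add(6, Mul(Add(B, -2), Pow(Add(h, 1), -1))) = Add(6, Mul(Add(-2, B), Pow(Add(1, h), -1))) = Add(6, Mul(Pow(Add(1, h), -1), Add(-2, B))))
Function('l')(b) = Mul(b, Add(b, Mul(Pow(Add(1, b), -1), Add(4, Mul(7, b))))) (Function('l')(b) = Mul(Add(Mul(Pow(Add(1, b), -1), Add(4, b, Mul(6, b))), b), b) = Mul(Add(Mul(Pow(Add(1, b), -1), Add(4, Mul(7, b))), b), b) = Mul(Add(b, Mul(Pow(Add(1, b), -1), Add(4, Mul(7, b)))), b) = Mul(b, Add(b, Mul(Pow(Add(1, b), -1), Add(4, Mul(7, b))))))
Mul(-7, Add(Function('l')(-2), Add(3, 4))) = Mul(-7, Add(Mul(-2, Pow(Add(1, -2), -1), Add(4, Pow(-2, 2), Mul(8, -2))), Add(3, 4))) = Mul(-7, Add(Mul(-2, Pow(-1, -1), Add(4, 4, -16)), 7)) = Mul(-7, Add(Mul(-2, -1, -8), 7)) = Mul(-7, Add(-16, 7)) = Mul(-7, -9) = 63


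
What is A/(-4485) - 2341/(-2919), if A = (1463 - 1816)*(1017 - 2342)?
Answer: -30106442/290927 ≈ -103.48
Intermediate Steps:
A = 467725 (A = -353*(-1325) = 467725)
A/(-4485) - 2341/(-2919) = 467725/(-4485) - 2341/(-2919) = 467725*(-1/4485) - 2341*(-1/2919) = -93545/897 + 2341/2919 = -30106442/290927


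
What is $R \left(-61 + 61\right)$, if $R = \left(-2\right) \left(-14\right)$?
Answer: $0$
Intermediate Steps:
$R = 28$
$R \left(-61 + 61\right) = 28 \left(-61 + 61\right) = 28 \cdot 0 = 0$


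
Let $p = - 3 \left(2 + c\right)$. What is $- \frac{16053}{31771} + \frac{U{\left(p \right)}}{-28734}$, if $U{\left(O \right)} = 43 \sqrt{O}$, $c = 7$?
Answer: $- \frac{16053}{31771} - \frac{43 i \sqrt{3}}{9578} \approx -0.50527 - 0.007776 i$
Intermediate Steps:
$p = -27$ ($p = - 3 \left(2 + 7\right) = \left(-3\right) 9 = -27$)
$- \frac{16053}{31771} + \frac{U{\left(p \right)}}{-28734} = - \frac{16053}{31771} + \frac{43 \sqrt{-27}}{-28734} = \left(-16053\right) \frac{1}{31771} + 43 \cdot 3 i \sqrt{3} \left(- \frac{1}{28734}\right) = - \frac{16053}{31771} + 129 i \sqrt{3} \left(- \frac{1}{28734}\right) = - \frac{16053}{31771} - \frac{43 i \sqrt{3}}{9578}$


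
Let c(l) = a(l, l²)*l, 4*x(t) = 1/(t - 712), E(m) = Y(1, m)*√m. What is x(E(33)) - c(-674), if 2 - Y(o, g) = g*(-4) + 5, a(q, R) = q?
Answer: -19174535506/42209 + 129*√33/168836 ≈ -4.5428e+5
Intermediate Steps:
Y(o, g) = -3 + 4*g (Y(o, g) = 2 - (g*(-4) + 5) = 2 - (-4*g + 5) = 2 - (5 - 4*g) = 2 + (-5 + 4*g) = -3 + 4*g)
E(m) = √m*(-3 + 4*m) (E(m) = (-3 + 4*m)*√m = √m*(-3 + 4*m))
x(t) = 1/(4*(-712 + t)) (x(t) = 1/(4*(t - 712)) = 1/(4*(-712 + t)))
c(l) = l² (c(l) = l*l = l²)
x(E(33)) - c(-674) = 1/(4*(-712 + √33*(-3 + 4*33))) - 1*(-674)² = 1/(4*(-712 + √33*(-3 + 132))) - 1*454276 = 1/(4*(-712 + √33*129)) - 454276 = 1/(4*(-712 + 129*√33)) - 454276 = -454276 + 1/(4*(-712 + 129*√33))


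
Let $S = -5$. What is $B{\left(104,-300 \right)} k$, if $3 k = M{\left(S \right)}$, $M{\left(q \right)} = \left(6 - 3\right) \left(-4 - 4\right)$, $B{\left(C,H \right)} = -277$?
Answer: $2216$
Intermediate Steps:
$M{\left(q \right)} = -24$ ($M{\left(q \right)} = 3 \left(-8\right) = -24$)
$k = -8$ ($k = \frac{1}{3} \left(-24\right) = -8$)
$B{\left(104,-300 \right)} k = \left(-277\right) \left(-8\right) = 2216$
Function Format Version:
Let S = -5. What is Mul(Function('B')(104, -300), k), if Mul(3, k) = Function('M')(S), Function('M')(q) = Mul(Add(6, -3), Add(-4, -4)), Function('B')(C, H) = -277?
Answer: 2216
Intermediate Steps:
Function('M')(q) = -24 (Function('M')(q) = Mul(3, -8) = -24)
k = -8 (k = Mul(Rational(1, 3), -24) = -8)
Mul(Function('B')(104, -300), k) = Mul(-277, -8) = 2216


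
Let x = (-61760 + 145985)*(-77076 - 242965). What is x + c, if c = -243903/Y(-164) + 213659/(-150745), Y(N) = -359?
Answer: -1458760490218088221/54117455 ≈ -2.6955e+10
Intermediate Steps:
x = -26955453225 (x = 84225*(-320041) = -26955453225)
c = 36690454154/54117455 (c = -243903/(-359) + 213659/(-150745) = -243903*(-1/359) + 213659*(-1/150745) = 243903/359 - 213659/150745 = 36690454154/54117455 ≈ 677.98)
x + c = -26955453225 + 36690454154/54117455 = -1458760490218088221/54117455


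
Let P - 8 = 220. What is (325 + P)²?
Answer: 305809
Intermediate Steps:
P = 228 (P = 8 + 220 = 228)
(325 + P)² = (325 + 228)² = 553² = 305809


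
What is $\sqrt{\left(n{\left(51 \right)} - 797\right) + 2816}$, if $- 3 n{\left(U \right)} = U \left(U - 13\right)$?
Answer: $\sqrt{1373} \approx 37.054$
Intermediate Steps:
$n{\left(U \right)} = - \frac{U \left(-13 + U\right)}{3}$ ($n{\left(U \right)} = - \frac{U \left(U - 13\right)}{3} = - \frac{U \left(-13 + U\right)}{3}$)
$\sqrt{\left(n{\left(51 \right)} - 797\right) + 2816} = \sqrt{\left(\frac{1}{3} \cdot 51 \left(13 - 51\right) - 797\right) + 2816} = \sqrt{\left(\frac{1}{3} \cdot 51 \left(-38\right) - 797\right) + 2816} = \sqrt{\left(-646 - 797\right) + 2816} = \sqrt{-1443 + 2816} = \sqrt{1373}$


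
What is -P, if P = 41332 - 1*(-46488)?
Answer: -87820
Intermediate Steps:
P = 87820 (P = 41332 + 46488 = 87820)
-P = -1*87820 = -87820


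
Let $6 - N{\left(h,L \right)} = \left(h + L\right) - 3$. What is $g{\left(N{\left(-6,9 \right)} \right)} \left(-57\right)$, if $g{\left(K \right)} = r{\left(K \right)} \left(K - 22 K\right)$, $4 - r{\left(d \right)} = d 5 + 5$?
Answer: $-222642$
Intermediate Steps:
$N{\left(h,L \right)} = 9 - L - h$ ($N{\left(h,L \right)} = 6 - \left(\left(h + L\right) - 3\right) = 6 - \left(\left(L + h\right) - 3\right) = 6 - \left(-3 + L + h\right) = 9 - L - h$)
$r{\left(d \right)} = -1 - 5 d$ ($r{\left(d \right)} = 4 - \left(d 5 + 5\right) = 4 - \left(5 d + 5\right) = 4 - \left(5 + 5 d\right) = -1 - 5 d$)
$g{\left(K \right)} = - 21 K \left(-1 - 5 K\right)$ ($g{\left(K \right)} = \left(-1 - 5 K\right) \left(K - 22 K\right) = \left(-1 - 5 K\right) \left(- 21 K\right) = - 21 K \left(-1 - 5 K\right)$)
$g{\left(N{\left(-6,9 \right)} \right)} \left(-57\right) = 21 \left(9 - 9 - -6\right) \left(1 + 5 \left(9 - 9 - -6\right)\right) \left(-57\right) = 21 \left(9 - 9 + 6\right) \left(1 + 5 \left(9 - 9 + 6\right)\right) \left(-57\right) = 21 \cdot 6 \left(1 + 5 \cdot 6\right) \left(-57\right) = 21 \cdot 6 \left(1 + 30\right) \left(-57\right) = 21 \cdot 6 \cdot 31 \left(-57\right) = 3906 \left(-57\right) = -222642$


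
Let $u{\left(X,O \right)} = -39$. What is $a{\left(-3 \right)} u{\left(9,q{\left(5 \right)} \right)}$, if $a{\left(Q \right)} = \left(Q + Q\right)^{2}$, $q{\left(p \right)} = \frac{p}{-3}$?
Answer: $-1404$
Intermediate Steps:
$q{\left(p \right)} = - \frac{p}{3}$ ($q{\left(p \right)} = p \left(- \frac{1}{3}\right) = - \frac{p}{3}$)
$a{\left(Q \right)} = 4 Q^{2}$ ($a{\left(Q \right)} = \left(2 Q\right)^{2} = 4 Q^{2}$)
$a{\left(-3 \right)} u{\left(9,q{\left(5 \right)} \right)} = 4 \left(-3\right)^{2} \left(-39\right) = 4 \cdot 9 \left(-39\right) = 36 \left(-39\right) = -1404$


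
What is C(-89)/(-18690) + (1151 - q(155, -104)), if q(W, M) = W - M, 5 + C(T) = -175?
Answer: 555722/623 ≈ 892.01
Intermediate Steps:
C(T) = -180 (C(T) = -5 - 175 = -180)
C(-89)/(-18690) + (1151 - q(155, -104)) = -180/(-18690) + (1151 - (155 - 1*(-104))) = -180*(-1/18690) + (1151 - (155 + 104)) = 6/623 + (1151 - 1*259) = 6/623 + (1151 - 259) = 6/623 + 892 = 555722/623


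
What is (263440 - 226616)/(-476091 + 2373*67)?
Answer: -9206/79275 ≈ -0.11613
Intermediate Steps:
(263440 - 226616)/(-476091 + 2373*67) = 36824/(-476091 + 158991) = 36824/(-317100) = 36824*(-1/317100) = -9206/79275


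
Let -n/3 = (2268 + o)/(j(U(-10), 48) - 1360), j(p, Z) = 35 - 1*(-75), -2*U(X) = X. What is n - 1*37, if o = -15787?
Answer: -86807/1250 ≈ -69.446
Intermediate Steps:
U(X) = -X/2
j(p, Z) = 110 (j(p, Z) = 35 + 75 = 110)
n = -40557/1250 (n = -3*(2268 - 15787)/(110 - 1360) = -(-40557)/(-1250) = -(-40557)*(-1)/1250 = -3*13519/1250 = -40557/1250 ≈ -32.446)
n - 1*37 = -40557/1250 - 1*37 = -40557/1250 - 37 = -86807/1250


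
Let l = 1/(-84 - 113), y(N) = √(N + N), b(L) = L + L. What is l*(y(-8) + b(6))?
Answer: -12/197 - 4*I/197 ≈ -0.060914 - 0.020305*I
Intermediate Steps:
b(L) = 2*L
y(N) = √2*√N (y(N) = √(2*N) = √2*√N)
l = -1/197 (l = 1/(-197) = -1/197 ≈ -0.0050761)
l*(y(-8) + b(6)) = -(√2*√(-8) + 2*6)/197 = -(√2*(2*I*√2) + 12)/197 = -(4*I + 12)/197 = -(12 + 4*I)/197 = -12/197 - 4*I/197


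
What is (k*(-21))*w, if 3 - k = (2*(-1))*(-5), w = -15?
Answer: -2205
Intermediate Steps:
k = -7 (k = 3 - 2*(-1)*(-5) = 3 - (-2)*(-5) = 3 - 1*10 = 3 - 10 = -7)
(k*(-21))*w = -7*(-21)*(-15) = 147*(-15) = -2205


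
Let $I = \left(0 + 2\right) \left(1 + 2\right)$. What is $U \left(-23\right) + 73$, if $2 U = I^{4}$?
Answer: $-14831$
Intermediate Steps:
$I = 6$ ($I = 2 \cdot 3 = 6$)
$U = 648$ ($U = \frac{6^{4}}{2} = \frac{1}{2} \cdot 1296 = 648$)
$U \left(-23\right) + 73 = 648 \left(-23\right) + 73 = -14904 + 73 = -14831$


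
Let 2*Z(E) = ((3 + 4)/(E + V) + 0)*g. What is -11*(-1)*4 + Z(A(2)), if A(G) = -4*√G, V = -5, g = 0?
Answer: 44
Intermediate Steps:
Z(E) = 0 (Z(E) = (((3 + 4)/(E - 5) + 0)*0)/2 = ((7/(-5 + E) + 0)*0)/2 = ((7/(-5 + E))*0)/2 = (½)*0 = 0)
-11*(-1)*4 + Z(A(2)) = -11*(-1)*4 + 0 = 11*4 + 0 = 44 + 0 = 44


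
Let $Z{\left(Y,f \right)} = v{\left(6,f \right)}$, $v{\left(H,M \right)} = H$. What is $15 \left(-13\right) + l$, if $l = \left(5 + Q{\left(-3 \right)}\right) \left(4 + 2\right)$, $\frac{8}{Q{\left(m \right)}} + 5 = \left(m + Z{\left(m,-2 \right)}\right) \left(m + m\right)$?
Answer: $- \frac{3843}{23} \approx -167.09$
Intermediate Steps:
$Z{\left(Y,f \right)} = 6$
$Q{\left(m \right)} = \frac{8}{-5 + 2 m \left(6 + m\right)}$ ($Q{\left(m \right)} = \frac{8}{-5 + \left(m + 6\right) \left(m + m\right)} = \frac{8}{-5 + \left(6 + m\right) 2 m} = \frac{8}{-5 + 2 m \left(6 + m\right)}$)
$l = \frac{642}{23}$ ($l = \left(5 + \frac{8}{-5 + 2 \left(-3\right)^{2} + 12 \left(-3\right)}\right) \left(4 + 2\right) = \left(5 + \frac{8}{-5 + 2 \cdot 9 - 36}\right) 6 = \left(5 + \frac{8}{-5 + 18 - 36}\right) 6 = \left(5 + \frac{8}{-23}\right) 6 = \left(5 + 8 \left(- \frac{1}{23}\right)\right) 6 = \left(5 - \frac{8}{23}\right) 6 = \frac{107}{23} \cdot 6 = \frac{642}{23} \approx 27.913$)
$15 \left(-13\right) + l = 15 \left(-13\right) + \frac{642}{23} = -195 + \frac{642}{23} = - \frac{3843}{23}$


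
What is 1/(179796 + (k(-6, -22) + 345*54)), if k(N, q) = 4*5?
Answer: 1/198446 ≈ 5.0392e-6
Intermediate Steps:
k(N, q) = 20
1/(179796 + (k(-6, -22) + 345*54)) = 1/(179796 + (20 + 345*54)) = 1/(179796 + (20 + 18630)) = 1/(179796 + 18650) = 1/198446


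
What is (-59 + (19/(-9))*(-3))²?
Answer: 24964/9 ≈ 2773.8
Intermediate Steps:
(-59 + (19/(-9))*(-3))² = (-59 + (19*(-⅑))*(-3))² = (-59 - 19/9*(-3))² = (-59 + 19/3)² = (-158/3)² = 24964/9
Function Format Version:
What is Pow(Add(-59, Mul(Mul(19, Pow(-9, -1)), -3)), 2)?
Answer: Rational(24964, 9) ≈ 2773.8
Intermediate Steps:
Pow(Add(-59, Mul(Mul(19, Pow(-9, -1)), -3)), 2) = Pow(Add(-59, Mul(Mul(19, Rational(-1, 9)), -3)), 2) = Pow(Add(-59, Mul(Rational(-19, 9), -3)), 2) = Pow(Add(-59, Rational(19, 3)), 2) = Pow(Rational(-158, 3), 2) = Rational(24964, 9)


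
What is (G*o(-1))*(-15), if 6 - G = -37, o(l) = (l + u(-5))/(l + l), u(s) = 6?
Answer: 3225/2 ≈ 1612.5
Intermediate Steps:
o(l) = (6 + l)/(2*l) (o(l) = (l + 6)/(l + l) = (6 + l)/((2*l)) = (6 + l)*(1/(2*l)) = (6 + l)/(2*l))
G = 43 (G = 6 - 1*(-37) = 6 + 37 = 43)
(G*o(-1))*(-15) = (43*((1/2)*(6 - 1)/(-1)))*(-15) = (43*((1/2)*(-1)*5))*(-15) = (43*(-5/2))*(-15) = -215/2*(-15) = 3225/2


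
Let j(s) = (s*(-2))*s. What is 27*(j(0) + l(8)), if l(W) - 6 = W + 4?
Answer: 486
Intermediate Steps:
l(W) = 10 + W (l(W) = 6 + (W + 4) = 6 + (4 + W) = 10 + W)
j(s) = -2*s**2 (j(s) = (-2*s)*s = -2*s**2)
27*(j(0) + l(8)) = 27*(-2*0**2 + (10 + 8)) = 27*(-2*0 + 18) = 27*(0 + 18) = 27*18 = 486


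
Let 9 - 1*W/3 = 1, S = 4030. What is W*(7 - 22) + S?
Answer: 3670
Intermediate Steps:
W = 24 (W = 27 - 3*1 = 27 - 3 = 24)
W*(7 - 22) + S = 24*(7 - 22) + 4030 = 24*(-15) + 4030 = -360 + 4030 = 3670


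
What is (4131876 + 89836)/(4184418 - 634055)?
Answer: 4221712/3550363 ≈ 1.1891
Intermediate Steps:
(4131876 + 89836)/(4184418 - 634055) = 4221712/3550363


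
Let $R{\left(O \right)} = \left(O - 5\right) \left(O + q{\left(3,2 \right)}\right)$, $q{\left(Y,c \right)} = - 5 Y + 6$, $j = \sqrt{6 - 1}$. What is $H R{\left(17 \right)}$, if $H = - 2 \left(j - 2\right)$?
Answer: $384 - 192 \sqrt{5} \approx -45.325$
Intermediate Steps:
$j = \sqrt{5} \approx 2.2361$
$q{\left(Y,c \right)} = 6 - 5 Y$
$R{\left(O \right)} = \left(-9 + O\right) \left(-5 + O\right)$ ($R{\left(O \right)} = \left(O - 5\right) \left(O + \left(6 - 15\right)\right) = \left(-5 + O\right) \left(O + \left(6 - 15\right)\right) = \left(-5 + O\right) \left(O - 9\right) = \left(-5 + O\right) \left(-9 + O\right) = \left(-9 + O\right) \left(-5 + O\right)$)
$H = 4 - 2 \sqrt{5}$ ($H = - 2 \left(\sqrt{5} - 2\right) = - 2 \left(-2 + \sqrt{5}\right) = 4 - 2 \sqrt{5} \approx -0.47214$)
$H R{\left(17 \right)} = \left(4 - 2 \sqrt{5}\right) \left(45 + 17^{2} - 238\right) = \left(4 - 2 \sqrt{5}\right) \left(45 + 289 - 238\right) = \left(4 - 2 \sqrt{5}\right) 96 = 384 - 192 \sqrt{5}$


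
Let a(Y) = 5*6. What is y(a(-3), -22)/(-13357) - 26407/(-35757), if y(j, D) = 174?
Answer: 346496581/477606249 ≈ 0.72549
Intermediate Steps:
a(Y) = 30
y(a(-3), -22)/(-13357) - 26407/(-35757) = 174/(-13357) - 26407/(-35757) = 174*(-1/13357) - 26407*(-1/35757) = -174/13357 + 26407/35757 = 346496581/477606249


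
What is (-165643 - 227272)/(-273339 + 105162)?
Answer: 392915/168177 ≈ 2.3363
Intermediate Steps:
(-165643 - 227272)/(-273339 + 105162) = -392915/(-168177) = -392915*(-1/168177) = 392915/168177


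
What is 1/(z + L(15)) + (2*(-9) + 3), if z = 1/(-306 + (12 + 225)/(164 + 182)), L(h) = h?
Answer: -23657946/1584239 ≈ -14.933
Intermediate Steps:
z = -346/105639 (z = 1/(-306 + 237/346) = 1/(-105639/346) = -346/105639 ≈ -0.0032753)
1/(z + L(15)) + (2*(-9) + 3) = 1/(-346/105639 + 15) + (2*(-9) + 3) = 1/(1584239/105639) + (-18 + 3) = 105639/1584239 - 15 = -23657946/1584239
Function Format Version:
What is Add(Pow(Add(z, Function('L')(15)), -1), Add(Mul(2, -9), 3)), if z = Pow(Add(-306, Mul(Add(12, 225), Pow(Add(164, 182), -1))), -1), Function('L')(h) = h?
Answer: Rational(-23657946, 1584239) ≈ -14.933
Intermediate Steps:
z = Rational(-346, 105639) (z = Pow(Add(-306, Mul(237, Pow(346, -1))), -1) = Pow(Add(-306, Mul(237, Rational(1, 346))), -1) = Pow(Add(-306, Rational(237, 346)), -1) = Pow(Rational(-105639, 346), -1) = Rational(-346, 105639) ≈ -0.0032753)
Add(Pow(Add(z, Function('L')(15)), -1), Add(Mul(2, -9), 3)) = Add(Pow(Add(Rational(-346, 105639), 15), -1), Add(Mul(2, -9), 3)) = Add(Pow(Rational(1584239, 105639), -1), Add(-18, 3)) = Add(Rational(105639, 1584239), -15) = Rational(-23657946, 1584239)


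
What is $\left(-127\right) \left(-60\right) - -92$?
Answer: $7712$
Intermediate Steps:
$\left(-127\right) \left(-60\right) - -92 = 7620 + 92 = 7712$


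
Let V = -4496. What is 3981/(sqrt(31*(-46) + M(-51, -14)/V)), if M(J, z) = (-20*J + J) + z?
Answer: -5308*I*sqrt(1801842531)/2137417 ≈ -105.41*I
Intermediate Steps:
M(J, z) = z - 19*J (M(J, z) = -19*J + z = z - 19*J)
3981/(sqrt(31*(-46) + M(-51, -14)/V)) = 3981/(sqrt(31*(-46) + (-14 - 19*(-51))/(-4496))) = 3981/(sqrt(-1426 + (-14 + 969)*(-1/4496))) = 3981/(sqrt(-1426 + 955*(-1/4496))) = 3981/(sqrt(-1426 - 955/4496)) = 3981/(sqrt(-6412251/4496)) = 3981/((I*sqrt(1801842531)/1124)) = 3981*(-4*I*sqrt(1801842531)/6412251) = -5308*I*sqrt(1801842531)/2137417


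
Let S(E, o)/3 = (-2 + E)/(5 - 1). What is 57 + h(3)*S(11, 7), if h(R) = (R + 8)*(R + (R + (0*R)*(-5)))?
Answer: 1005/2 ≈ 502.50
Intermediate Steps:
S(E, o) = -3/2 + 3*E/4 (S(E, o) = 3*((-2 + E)/(5 - 1)) = 3*((-2 + E)/4) = 3*((-2 + E)*(¼)) = 3*(-½ + E/4) = -3/2 + 3*E/4)
h(R) = 2*R*(8 + R) (h(R) = (8 + R)*(R + (R + 0*(-5))) = (8 + R)*(R + (R + 0)) = (8 + R)*(R + R) = (8 + R)*(2*R) = 2*R*(8 + R))
57 + h(3)*S(11, 7) = 57 + (2*3*(8 + 3))*(-3/2 + (¾)*11) = 57 + (2*3*11)*(-3/2 + 33/4) = 57 + 66*(27/4) = 57 + 891/2 = 1005/2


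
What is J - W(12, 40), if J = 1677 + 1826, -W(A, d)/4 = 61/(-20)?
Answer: 17454/5 ≈ 3490.8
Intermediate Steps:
W(A, d) = 61/5 (W(A, d) = -244/(-20) = -244*(-1)/20 = -4*(-61/20) = 61/5)
J = 3503
J - W(12, 40) = 3503 - 1*61/5 = 3503 - 61/5 = 17454/5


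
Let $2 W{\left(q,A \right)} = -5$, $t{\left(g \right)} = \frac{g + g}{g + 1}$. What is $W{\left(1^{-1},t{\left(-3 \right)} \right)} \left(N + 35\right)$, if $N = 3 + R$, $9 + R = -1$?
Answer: $-70$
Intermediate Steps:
$R = -10$ ($R = -9 - 1 = -10$)
$t{\left(g \right)} = \frac{2 g}{1 + g}$
$W{\left(q,A \right)} = - \frac{5}{2}$ ($W{\left(q,A \right)} = \frac{1}{2} \left(-5\right) = - \frac{5}{2}$)
$N = -7$ ($N = 3 - 10 = -7$)
$W{\left(1^{-1},t{\left(-3 \right)} \right)} \left(N + 35\right) = - \frac{5 \left(-7 + 35\right)}{2} = \left(- \frac{5}{2}\right) 28 = -70$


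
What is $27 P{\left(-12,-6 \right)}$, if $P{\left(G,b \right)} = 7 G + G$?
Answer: $-2592$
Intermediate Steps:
$P{\left(G,b \right)} = 8 G$
$27 P{\left(-12,-6 \right)} = 27 \cdot 8 \left(-12\right) = 27 \left(-96\right) = -2592$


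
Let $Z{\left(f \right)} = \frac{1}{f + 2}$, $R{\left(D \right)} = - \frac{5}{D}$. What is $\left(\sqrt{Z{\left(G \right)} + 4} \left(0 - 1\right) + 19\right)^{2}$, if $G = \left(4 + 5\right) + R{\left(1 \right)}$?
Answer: $\frac{2191}{6} - \frac{95 \sqrt{6}}{3} \approx 287.6$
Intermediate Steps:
$G = 4$ ($G = \left(4 + 5\right) - \frac{5}{1} = 9 - 5 = 4$)
$Z{\left(f \right)} = \frac{1}{2 + f}$
$\left(\sqrt{Z{\left(G \right)} + 4} \left(0 - 1\right) + 19\right)^{2} = \left(\sqrt{\frac{1}{2 + 4} + 4} \left(0 - 1\right) + 19\right)^{2} = \left(\sqrt{\frac{1}{6} + 4} \left(-1\right) + 19\right)^{2} = \left(\sqrt{\frac{25}{6}} \left(-1\right) + 19\right)^{2} = \left(\frac{5 \sqrt{6}}{6} \left(-1\right) + 19\right)^{2} = \left(- \frac{5 \sqrt{6}}{6} + 19\right)^{2} = \left(19 - \frac{5 \sqrt{6}}{6}\right)^{2}$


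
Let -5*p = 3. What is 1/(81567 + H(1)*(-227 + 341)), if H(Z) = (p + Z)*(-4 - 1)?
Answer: 1/81339 ≈ 1.2294e-5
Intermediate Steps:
p = -⅗ (p = -⅕*3 = -⅗ ≈ -0.60000)
H(Z) = 3 - 5*Z (H(Z) = (-⅗ + Z)*(-4 - 1) = (-⅗ + Z)*(-5) = 3 - 5*Z)
1/(81567 + H(1)*(-227 + 341)) = 1/(81567 + (3 - 5*1)*(-227 + 341)) = 1/(81567 + (3 - 5)*114) = 1/(81567 - 2*114) = 1/(81567 - 228) = 1/81339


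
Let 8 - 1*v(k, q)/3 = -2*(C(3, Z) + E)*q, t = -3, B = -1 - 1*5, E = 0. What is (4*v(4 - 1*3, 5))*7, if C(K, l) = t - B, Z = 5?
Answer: 3192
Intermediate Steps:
B = -6 (B = -1 - 5 = -6)
C(K, l) = 3 (C(K, l) = -3 - 1*(-6) = -3 + 6 = 3)
v(k, q) = 24 + 18*q (v(k, q) = 24 - (-6)*(3 + 0)*q = 24 - (-6)*3*q = 24 - (-18)*q = 24 + 18*q)
(4*v(4 - 1*3, 5))*7 = (4*(24 + 18*5))*7 = (4*(24 + 90))*7 = (4*114)*7 = 456*7 = 3192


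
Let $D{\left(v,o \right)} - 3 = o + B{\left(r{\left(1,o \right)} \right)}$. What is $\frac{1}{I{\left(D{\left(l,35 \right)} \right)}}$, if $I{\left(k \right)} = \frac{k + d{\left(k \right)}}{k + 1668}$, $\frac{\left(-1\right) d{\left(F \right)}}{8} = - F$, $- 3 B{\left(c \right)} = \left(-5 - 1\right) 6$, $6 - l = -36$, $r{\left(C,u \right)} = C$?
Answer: $\frac{859}{225} \approx 3.8178$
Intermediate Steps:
$l = 42$ ($l = 6 - -36 = 6 + 36 = 42$)
$B{\left(c \right)} = 12$ ($B{\left(c \right)} = - \frac{\left(-5 - 1\right) 6}{3} = - \frac{\left(-6\right) 6}{3} = \left(- \frac{1}{3}\right) \left(-36\right) = 12$)
$d{\left(F \right)} = 8 F$ ($d{\left(F \right)} = - 8 \left(- F\right) = 8 F$)
$D{\left(v,o \right)} = 15 + o$ ($D{\left(v,o \right)} = 3 + \left(o + 12\right) = 3 + \left(12 + o\right) = 15 + o$)
$I{\left(k \right)} = \frac{9 k}{1668 + k}$ ($I{\left(k \right)} = \frac{k + 8 k}{k + 1668} = \frac{9 k}{1668 + k}$)
$\frac{1}{I{\left(D{\left(l,35 \right)} \right)}} = \frac{1}{9 \left(15 + 35\right) \frac{1}{1668 + \left(15 + 35\right)}} = \frac{1}{9 \cdot 50 \frac{1}{1668 + 50}} = \frac{1}{9 \cdot 50 \cdot \frac{1}{1718}} = \frac{1}{\frac{225}{859}} = \frac{859}{225}$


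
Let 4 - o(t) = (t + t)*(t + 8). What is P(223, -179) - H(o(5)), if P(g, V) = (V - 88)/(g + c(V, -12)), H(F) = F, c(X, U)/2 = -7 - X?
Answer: 23725/189 ≈ 125.53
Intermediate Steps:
c(X, U) = -14 - 2*X (c(X, U) = 2*(-7 - X) = -14 - 2*X)
o(t) = 4 - 2*t*(8 + t) (o(t) = 4 - (t + t)*(t + 8) = 4 - 2*t*(8 + t))
P(g, V) = (-88 + V)/(-14 + g - 2*V) (P(g, V) = (V - 88)/(g + (-14 - 2*V)) = (-88 + V)/(-14 + g - 2*V))
P(223, -179) - H(o(5)) = (88 - 1*(-179))/(14 - 1*223 + 2*(-179)) - (4 - 16*5 - 2*5**2) = (88 + 179)/(14 - 223 - 358) - (4 - 80 - 2*25) = 267/(-567) - (4 - 80 - 50) = -1/567*267 - 1*(-126) = -89/189 + 126 = 23725/189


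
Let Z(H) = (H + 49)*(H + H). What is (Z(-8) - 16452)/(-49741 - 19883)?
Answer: 4277/17406 ≈ 0.24572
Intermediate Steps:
Z(H) = 2*H*(49 + H) (Z(H) = (49 + H)*(2*H) = 2*H*(49 + H))
(Z(-8) - 16452)/(-49741 - 19883) = (2*(-8)*(49 - 8) - 16452)/(-49741 - 19883) = (2*(-8)*41 - 16452)/(-69624) = (-656 - 16452)*(-1/69624) = -17108*(-1/69624) = 4277/17406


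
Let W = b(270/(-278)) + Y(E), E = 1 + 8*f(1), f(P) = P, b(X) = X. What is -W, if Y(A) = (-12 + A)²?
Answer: -1116/139 ≈ -8.0288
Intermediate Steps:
E = 9 (E = 1 + 8*1 = 1 + 8 = 9)
W = 1116/139 (W = 270/(-278) + (-12 + 9)² = 270*(-1/278) + (-3)² = -135/139 + 9 = 1116/139 ≈ 8.0288)
-W = -1*1116/139 = -1116/139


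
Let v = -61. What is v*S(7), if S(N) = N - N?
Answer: 0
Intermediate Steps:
S(N) = 0
v*S(7) = -61*0 = 0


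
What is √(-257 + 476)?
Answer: √219 ≈ 14.799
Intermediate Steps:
√(-257 + 476) = √219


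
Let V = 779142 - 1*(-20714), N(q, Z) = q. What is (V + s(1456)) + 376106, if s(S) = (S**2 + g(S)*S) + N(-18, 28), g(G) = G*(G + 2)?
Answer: 3094162568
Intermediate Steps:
g(G) = G*(2 + G)
s(S) = -18 + S**2 + S**2*(2 + S) (s(S) = (S**2 + (S*(2 + S))*S) - 18 = (S**2 + S**2*(2 + S)) - 18 = -18 + S**2 + S**2*(2 + S))
V = 799856 (V = 779142 + 20714 = 799856)
(V + s(1456)) + 376106 = (799856 + (-18 + 1456**3 + 3*1456**2)) + 376106 = (799856 + (-18 + 3086626816 + 3*2119936)) + 376106 = (799856 + (-18 + 3086626816 + 6359808)) + 376106 = (799856 + 3092986606) + 376106 = 3093786462 + 376106 = 3094162568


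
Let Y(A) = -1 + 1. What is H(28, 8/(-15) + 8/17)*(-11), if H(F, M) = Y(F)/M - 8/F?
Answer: 22/7 ≈ 3.1429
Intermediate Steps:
Y(A) = 0
H(F, M) = -8/F (H(F, M) = 0/M - 8/F = 0 - 8/F = -8/F)
H(28, 8/(-15) + 8/17)*(-11) = -8/28*(-11) = -8*1/28*(-11) = -2/7*(-11) = 22/7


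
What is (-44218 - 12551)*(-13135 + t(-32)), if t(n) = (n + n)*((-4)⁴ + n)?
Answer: 1559501199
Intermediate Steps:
t(n) = 2*n*(256 + n) (t(n) = (2*n)*(256 + n) = 2*n*(256 + n))
(-44218 - 12551)*(-13135 + t(-32)) = (-44218 - 12551)*(-13135 + 2*(-32)*(256 - 32)) = -56769*(-13135 + 2*(-32)*224) = -56769*(-13135 - 14336) = -56769*(-27471) = 1559501199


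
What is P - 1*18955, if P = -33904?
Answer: -52859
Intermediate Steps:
P - 1*18955 = -33904 - 1*18955 = -33904 - 18955 = -52859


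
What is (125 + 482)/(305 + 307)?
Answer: 607/612 ≈ 0.99183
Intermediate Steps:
(125 + 482)/(305 + 307) = 607/612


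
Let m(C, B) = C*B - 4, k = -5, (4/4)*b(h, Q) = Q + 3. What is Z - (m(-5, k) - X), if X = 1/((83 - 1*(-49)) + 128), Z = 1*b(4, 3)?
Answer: -3899/260 ≈ -14.996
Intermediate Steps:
b(h, Q) = 3 + Q (b(h, Q) = Q + 3 = 3 + Q)
m(C, B) = -4 + B*C (m(C, B) = B*C - 4 = -4 + B*C)
Z = 6 (Z = 1*(3 + 3) = 1*6 = 6)
X = 1/260 (X = 1/((83 + 49) + 128) = 1/(132 + 128) = 1/260 ≈ 0.0038462)
Z - (m(-5, k) - X) = 6 - ((-4 - 5*(-5)) - 1*1/260) = 6 - ((-4 + 25) - 1/260) = 6 - (21 - 1/260) = 6 - 1*5459/260 = 6 - 5459/260 = -3899/260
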